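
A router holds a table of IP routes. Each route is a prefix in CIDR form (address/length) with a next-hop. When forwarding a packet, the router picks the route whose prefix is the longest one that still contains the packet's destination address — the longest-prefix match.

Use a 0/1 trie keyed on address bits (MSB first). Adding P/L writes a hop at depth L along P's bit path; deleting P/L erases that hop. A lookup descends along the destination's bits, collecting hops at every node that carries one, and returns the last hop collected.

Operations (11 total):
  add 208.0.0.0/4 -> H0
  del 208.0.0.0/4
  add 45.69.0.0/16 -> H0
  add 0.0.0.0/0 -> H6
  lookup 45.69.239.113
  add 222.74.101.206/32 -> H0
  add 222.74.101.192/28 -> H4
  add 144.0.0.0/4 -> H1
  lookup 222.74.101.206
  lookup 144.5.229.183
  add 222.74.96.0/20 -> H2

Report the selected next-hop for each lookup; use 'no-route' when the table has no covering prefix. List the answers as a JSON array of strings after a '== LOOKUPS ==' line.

Trace:
  add 208.0.0.0/4 -> H0 at depth 4
  - 208.0.0.0/4 clear@4
  add 45.69.0.0/16 -> H0 at depth 16
  add 0.0.0.0/0 -> H6 at depth 0
  Q 45.69.239.113: descend 0010110101000101 ; hops seen [H6,H0] ; pick H0
  add 222.74.101.206/32 -> H0 at depth 32
  add 222.74.101.192/28 -> H4 at depth 28
  add 144.0.0.0/4 -> H1 at depth 4
  Q 222.74.101.206: descend 11011110010010100110010111001110 ; hops seen [H6,H4,H0] ; pick H0
  Q 144.5.229.183: descend 1001 ; hops seen [H6,H1] ; pick H1
  add 222.74.96.0/20 -> H2 at depth 20

== LOOKUPS ==
["H0","H0","H1"]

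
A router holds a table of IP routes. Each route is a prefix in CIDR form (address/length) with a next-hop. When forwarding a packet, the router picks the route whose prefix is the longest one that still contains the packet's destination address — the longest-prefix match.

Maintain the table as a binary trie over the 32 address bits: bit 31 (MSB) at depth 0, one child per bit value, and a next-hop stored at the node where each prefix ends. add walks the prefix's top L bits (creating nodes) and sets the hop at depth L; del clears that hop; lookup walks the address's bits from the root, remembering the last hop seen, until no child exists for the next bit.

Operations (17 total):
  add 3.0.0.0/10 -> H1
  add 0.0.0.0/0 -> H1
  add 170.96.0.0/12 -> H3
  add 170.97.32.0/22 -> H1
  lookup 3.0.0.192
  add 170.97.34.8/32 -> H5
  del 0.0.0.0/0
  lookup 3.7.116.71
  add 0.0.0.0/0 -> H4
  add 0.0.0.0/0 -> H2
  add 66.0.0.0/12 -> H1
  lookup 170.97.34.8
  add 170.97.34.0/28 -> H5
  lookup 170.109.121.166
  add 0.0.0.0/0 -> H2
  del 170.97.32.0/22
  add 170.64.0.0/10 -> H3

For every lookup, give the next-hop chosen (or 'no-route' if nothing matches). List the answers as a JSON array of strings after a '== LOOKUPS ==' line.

Trace:
  add 3.0.0.0/10 -> H1 at depth 10
  add 0.0.0.0/0 -> H1 at depth 0
  add 170.96.0.0/12 -> H3 at depth 12
  add 170.97.32.0/22 -> H1 at depth 22
  lookup 3.0.0.192: bits 0000001100 walk d0:H1→d1:-→d2:-→d3:-→d4:-→d5:-→d6:-→d7:-→d8:-→d9:-→d10:H1 -> H1
  add 170.97.34.8/32 -> H5 at depth 32
  - 0.0.0.0/0 clear@0
  lookup 3.7.116.71: bits 0000001100 walk d0:-→d1:-→d2:-→d3:-→d4:-→d5:-→d6:-→d7:-→d8:-→d9:-→d10:H1 -> H1
  add 0.0.0.0/0 -> H4 at depth 0
  add 0.0.0.0/0 -> H2 at depth 0
  add 66.0.0.0/12 -> H1 at depth 12
  lookup 170.97.34.8: bits 10101010011000010010001000001000 walk d0:H2→d1:-→d2:-→d3:-→d4:-→d5:-→d6:-→d7:-→d8:-→d9:-→d10:-→d11:-→d12:H3→d13:-→d14:-→d15:-→d16:-→d17:-→d18:-→d19:-→d20:-→d21:-→d22:H1→d23:-→d24:-→d25:-→d26:-→d27:-→d28:-→d29:-→d30:-→d31:-→d32:H5 -> H5
  add 170.97.34.0/28 -> H5 at depth 28
  lookup 170.109.121.166: bits 101010100110 walk d0:H2→d1:-→d2:-→d3:-→d4:-→d5:-→d6:-→d7:-→d8:-→d9:-→d10:-→d11:-→d12:H3 -> H3
  add 0.0.0.0/0 -> H2 at depth 0
  - 170.97.32.0/22 clear@22
  add 170.64.0.0/10 -> H3 at depth 10

== LOOKUPS ==
["H1","H1","H5","H3"]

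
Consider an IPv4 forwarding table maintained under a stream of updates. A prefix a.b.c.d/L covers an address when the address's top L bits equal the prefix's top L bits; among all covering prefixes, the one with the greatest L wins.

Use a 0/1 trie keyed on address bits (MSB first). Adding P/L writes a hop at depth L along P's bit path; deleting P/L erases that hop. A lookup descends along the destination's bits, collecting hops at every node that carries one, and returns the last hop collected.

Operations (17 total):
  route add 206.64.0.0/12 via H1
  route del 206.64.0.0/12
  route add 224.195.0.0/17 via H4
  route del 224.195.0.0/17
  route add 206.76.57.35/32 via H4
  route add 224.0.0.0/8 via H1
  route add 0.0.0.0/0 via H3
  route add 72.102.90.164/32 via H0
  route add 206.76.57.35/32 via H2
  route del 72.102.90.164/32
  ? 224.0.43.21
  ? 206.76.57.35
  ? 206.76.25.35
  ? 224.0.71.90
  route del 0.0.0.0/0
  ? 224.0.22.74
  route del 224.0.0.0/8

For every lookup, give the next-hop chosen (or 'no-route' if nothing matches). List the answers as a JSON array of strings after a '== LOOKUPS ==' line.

Apply in order:
  add 206.64.0.0/12 -> H1 at depth 12
  del 206.64.0.0/12 (clear depth 12)
  add 224.195.0.0/17 -> H4 at depth 17
  del 224.195.0.0/17 (clear depth 17)
  add 206.76.57.35/32 -> H4 at depth 32
  add 224.0.0.0/8 -> H1 at depth 8
  add 0.0.0.0/0 -> H3 at depth 0
  add 72.102.90.164/32 -> H0 at depth 32
  add 206.76.57.35/32 -> H2 at depth 32
  del 72.102.90.164/32 (clear depth 32)
  lookup 224.0.43.21: bits 11100000 walk d0:H3→d1:-→d2:-→d3:-→d4:-→d5:-→d6:-→d7:-→d8:H1 -> H1
  lookup 206.76.57.35: bits 11001110010011000011100100100011 walk d0:H3→d1:-→d2:-→d3:-→d4:-→d5:-→d6:-→d7:-→d8:-→d9:-→d10:-→d11:-→d12:-→d13:-→d14:-→d15:-→d16:-→d17:-→d18:-→d19:-→d20:-→d21:-→d22:-→d23:-→d24:-→d25:-→d26:-→d27:-→d28:-→d29:-→d30:-→d31:-→d32:H2 -> H2
  lookup 206.76.25.35: bits 110011100100110000 walk d0:H3→d1:-→d2:-→d3:-→d4:-→d5:-→d6:-→d7:-→d8:-→d9:-→d10:-→d11:-→d12:-→d13:-→d14:-→d15:-→d16:-→d17:-→d18:- -> H3
  lookup 224.0.71.90: bits 11100000 walk d0:H3→d1:-→d2:-→d3:-→d4:-→d5:-→d6:-→d7:-→d8:H1 -> H1
  del 0.0.0.0/0 (clear depth 0)
  lookup 224.0.22.74: bits 11100000 walk d0:-→d1:-→d2:-→d3:-→d4:-→d5:-→d6:-→d7:-→d8:H1 -> H1
  del 224.0.0.0/8 (clear depth 8)

== LOOKUPS ==
["H1","H2","H3","H1","H1"]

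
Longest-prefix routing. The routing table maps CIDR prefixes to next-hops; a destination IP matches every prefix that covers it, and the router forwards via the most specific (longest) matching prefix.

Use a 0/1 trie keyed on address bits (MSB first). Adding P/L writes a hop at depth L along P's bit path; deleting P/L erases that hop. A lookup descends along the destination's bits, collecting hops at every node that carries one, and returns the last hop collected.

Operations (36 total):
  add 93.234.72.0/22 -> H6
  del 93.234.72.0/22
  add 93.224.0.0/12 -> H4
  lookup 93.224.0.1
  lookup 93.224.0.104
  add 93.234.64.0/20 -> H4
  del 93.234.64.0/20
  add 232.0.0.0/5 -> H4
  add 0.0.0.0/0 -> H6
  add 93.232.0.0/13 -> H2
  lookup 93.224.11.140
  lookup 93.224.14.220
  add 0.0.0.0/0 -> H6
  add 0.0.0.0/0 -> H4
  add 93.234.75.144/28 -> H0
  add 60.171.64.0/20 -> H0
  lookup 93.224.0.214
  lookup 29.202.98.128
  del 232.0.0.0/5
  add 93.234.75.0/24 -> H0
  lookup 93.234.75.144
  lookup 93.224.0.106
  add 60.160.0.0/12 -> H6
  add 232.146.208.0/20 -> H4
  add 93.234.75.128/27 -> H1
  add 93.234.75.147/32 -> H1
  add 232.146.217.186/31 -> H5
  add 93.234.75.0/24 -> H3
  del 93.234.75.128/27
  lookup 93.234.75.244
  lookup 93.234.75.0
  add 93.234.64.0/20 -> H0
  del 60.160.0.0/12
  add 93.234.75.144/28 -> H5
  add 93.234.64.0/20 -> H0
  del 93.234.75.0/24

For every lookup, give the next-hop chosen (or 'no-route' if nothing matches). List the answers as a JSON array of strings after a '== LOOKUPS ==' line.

Process each operation:
  + 93.234.72.0/22 (H6) depth=22
  del 93.234.72.0/22 (clear depth 22)
  + 93.224.0.0/12 (H4) depth=12
  Q 93.224.0.1: descend 010111011110 ; hops seen [H4] ; pick H4
  Q 93.224.0.104: descend 010111011110 ; hops seen [H4] ; pick H4
  + 93.234.64.0/20 (H4) depth=20
  del 93.234.64.0/20 (clear depth 20)
  + 232.0.0.0/5 (H4) depth=5
  + 0.0.0.0/0 (H6) depth=0
  + 93.232.0.0/13 (H2) depth=13
  Q 93.224.11.140: descend 010111011110 ; hops seen [H6,H4] ; pick H4
  Q 93.224.14.220: descend 010111011110 ; hops seen [H6,H4] ; pick H4
  + 0.0.0.0/0 (H6) depth=0
  + 0.0.0.0/0 (H4) depth=0
  + 93.234.75.144/28 (H0) depth=28
  + 60.171.64.0/20 (H0) depth=20
  Q 93.224.0.214: descend 010111011110 ; hops seen [H4,H4] ; pick H4
  Q 29.202.98.128: descend 00 ; hops seen [H4] ; pick H4
  del 232.0.0.0/5 (clear depth 5)
  + 93.234.75.0/24 (H0) depth=24
  Q 93.234.75.144: descend 0101110111101010010010111001 ; hops seen [H4,H4,H2,H0,H0] ; pick H0
  Q 93.224.0.106: descend 010111011110 ; hops seen [H4,H4] ; pick H4
  + 60.160.0.0/12 (H6) depth=12
  + 232.146.208.0/20 (H4) depth=20
  + 93.234.75.128/27 (H1) depth=27
  + 93.234.75.147/32 (H1) depth=32
  + 232.146.217.186/31 (H5) depth=31
  + 93.234.75.0/24 (H3) depth=24
  del 93.234.75.128/27 (clear depth 27)
  Q 93.234.75.244: descend 0101110111101010010010111 ; hops seen [H4,H4,H2,H3] ; pick H3
  Q 93.234.75.0: descend 010111011110101001001011 ; hops seen [H4,H4,H2,H3] ; pick H3
  + 93.234.64.0/20 (H0) depth=20
  del 60.160.0.0/12 (clear depth 12)
  + 93.234.75.144/28 (H5) depth=28
  + 93.234.64.0/20 (H0) depth=20
  del 93.234.75.0/24 (clear depth 24)

== LOOKUPS ==
["H4","H4","H4","H4","H4","H4","H0","H4","H3","H3"]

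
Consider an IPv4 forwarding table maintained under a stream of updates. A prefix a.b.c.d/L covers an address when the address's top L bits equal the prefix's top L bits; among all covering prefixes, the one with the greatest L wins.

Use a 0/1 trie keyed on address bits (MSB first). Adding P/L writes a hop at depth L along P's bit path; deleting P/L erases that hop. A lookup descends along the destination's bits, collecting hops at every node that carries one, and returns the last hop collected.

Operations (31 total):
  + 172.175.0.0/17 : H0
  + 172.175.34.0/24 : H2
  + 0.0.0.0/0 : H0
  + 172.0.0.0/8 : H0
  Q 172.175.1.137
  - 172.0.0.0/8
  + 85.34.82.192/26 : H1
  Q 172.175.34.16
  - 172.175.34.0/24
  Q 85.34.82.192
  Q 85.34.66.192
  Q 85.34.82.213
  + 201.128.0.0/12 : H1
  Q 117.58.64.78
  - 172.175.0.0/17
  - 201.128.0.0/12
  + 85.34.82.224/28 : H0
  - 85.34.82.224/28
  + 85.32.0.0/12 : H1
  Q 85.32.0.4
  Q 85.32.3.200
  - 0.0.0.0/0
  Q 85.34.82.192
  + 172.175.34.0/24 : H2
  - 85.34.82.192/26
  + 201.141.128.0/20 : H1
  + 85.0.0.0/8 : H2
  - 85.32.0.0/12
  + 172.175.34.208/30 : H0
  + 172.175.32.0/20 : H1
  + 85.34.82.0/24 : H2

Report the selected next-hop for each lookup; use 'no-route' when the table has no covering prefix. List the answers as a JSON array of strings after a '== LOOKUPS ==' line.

Apply in order:
  + 172.175.0.0/17 (H0) depth=17
  + 172.175.34.0/24 (H2) depth=24
  + 0.0.0.0/0 (H0) depth=0
  + 172.0.0.0/8 (H0) depth=8
  lookup 172.175.1.137: bits 101011001010111100 walk d0:H0→d1:-→d2:-→d3:-→d4:-→d5:-→d6:-→d7:-→d8:H0→d9:-→d10:-→d11:-→d12:-→d13:-→d14:-→d15:-→d16:-→d17:H0→d18:- -> H0
  del 172.0.0.0/8 (clear depth 8)
  + 85.34.82.192/26 (H1) depth=26
  lookup 172.175.34.16: bits 101011001010111100100010 walk d0:H0→d1:-→d2:-→d3:-→d4:-→d5:-→d6:-→d7:-→d8:-→d9:-→d10:-→d11:-→d12:-→d13:-→d14:-→d15:-→d16:-→d17:H0→d18:-→d19:-→d20:-→d21:-→d22:-→d23:-→d24:H2 -> H2
  del 172.175.34.0/24 (clear depth 24)
  lookup 85.34.82.192: bits 01010101001000100101001011 walk d0:H0→d1:-→d2:-→d3:-→d4:-→d5:-→d6:-→d7:-→d8:-→d9:-→d10:-→d11:-→d12:-→d13:-→d14:-→d15:-→d16:-→d17:-→d18:-→d19:-→d20:-→d21:-→d22:-→d23:-→d24:-→d25:-→d26:H1 -> H1
  lookup 85.34.66.192: bits 0101010100100010010 walk d0:H0→d1:-→d2:-→d3:-→d4:-→d5:-→d6:-→d7:-→d8:-→d9:-→d10:-→d11:-→d12:-→d13:-→d14:-→d15:-→d16:-→d17:-→d18:-→d19:- -> H0
  lookup 85.34.82.213: bits 01010101001000100101001011 walk d0:H0→d1:-→d2:-→d3:-→d4:-→d5:-→d6:-→d7:-→d8:-→d9:-→d10:-→d11:-→d12:-→d13:-→d14:-→d15:-→d16:-→d17:-→d18:-→d19:-→d20:-→d21:-→d22:-→d23:-→d24:-→d25:-→d26:H1 -> H1
  + 201.128.0.0/12 (H1) depth=12
  lookup 117.58.64.78: bits 01 walk d0:H0→d1:-→d2:- -> H0
  del 172.175.0.0/17 (clear depth 17)
  del 201.128.0.0/12 (clear depth 12)
  + 85.34.82.224/28 (H0) depth=28
  del 85.34.82.224/28 (clear depth 28)
  + 85.32.0.0/12 (H1) depth=12
  lookup 85.32.0.4: bits 01010101001000 walk d0:H0→d1:-→d2:-→d3:-→d4:-→d5:-→d6:-→d7:-→d8:-→d9:-→d10:-→d11:-→d12:H1→d13:-→d14:- -> H1
  lookup 85.32.3.200: bits 01010101001000 walk d0:H0→d1:-→d2:-→d3:-→d4:-→d5:-→d6:-→d7:-→d8:-→d9:-→d10:-→d11:-→d12:H1→d13:-→d14:- -> H1
  del 0.0.0.0/0 (clear depth 0)
  lookup 85.34.82.192: bits 01010101001000100101001011 walk d0:-→d1:-→d2:-→d3:-→d4:-→d5:-→d6:-→d7:-→d8:-→d9:-→d10:-→d11:-→d12:H1→d13:-→d14:-→d15:-→d16:-→d17:-→d18:-→d19:-→d20:-→d21:-→d22:-→d23:-→d24:-→d25:-→d26:H1 -> H1
  + 172.175.34.0/24 (H2) depth=24
  del 85.34.82.192/26 (clear depth 26)
  + 201.141.128.0/20 (H1) depth=20
  + 85.0.0.0/8 (H2) depth=8
  del 85.32.0.0/12 (clear depth 12)
  + 172.175.34.208/30 (H0) depth=30
  + 172.175.32.0/20 (H1) depth=20
  + 85.34.82.0/24 (H2) depth=24

== LOOKUPS ==
["H0","H2","H1","H0","H1","H0","H1","H1","H1"]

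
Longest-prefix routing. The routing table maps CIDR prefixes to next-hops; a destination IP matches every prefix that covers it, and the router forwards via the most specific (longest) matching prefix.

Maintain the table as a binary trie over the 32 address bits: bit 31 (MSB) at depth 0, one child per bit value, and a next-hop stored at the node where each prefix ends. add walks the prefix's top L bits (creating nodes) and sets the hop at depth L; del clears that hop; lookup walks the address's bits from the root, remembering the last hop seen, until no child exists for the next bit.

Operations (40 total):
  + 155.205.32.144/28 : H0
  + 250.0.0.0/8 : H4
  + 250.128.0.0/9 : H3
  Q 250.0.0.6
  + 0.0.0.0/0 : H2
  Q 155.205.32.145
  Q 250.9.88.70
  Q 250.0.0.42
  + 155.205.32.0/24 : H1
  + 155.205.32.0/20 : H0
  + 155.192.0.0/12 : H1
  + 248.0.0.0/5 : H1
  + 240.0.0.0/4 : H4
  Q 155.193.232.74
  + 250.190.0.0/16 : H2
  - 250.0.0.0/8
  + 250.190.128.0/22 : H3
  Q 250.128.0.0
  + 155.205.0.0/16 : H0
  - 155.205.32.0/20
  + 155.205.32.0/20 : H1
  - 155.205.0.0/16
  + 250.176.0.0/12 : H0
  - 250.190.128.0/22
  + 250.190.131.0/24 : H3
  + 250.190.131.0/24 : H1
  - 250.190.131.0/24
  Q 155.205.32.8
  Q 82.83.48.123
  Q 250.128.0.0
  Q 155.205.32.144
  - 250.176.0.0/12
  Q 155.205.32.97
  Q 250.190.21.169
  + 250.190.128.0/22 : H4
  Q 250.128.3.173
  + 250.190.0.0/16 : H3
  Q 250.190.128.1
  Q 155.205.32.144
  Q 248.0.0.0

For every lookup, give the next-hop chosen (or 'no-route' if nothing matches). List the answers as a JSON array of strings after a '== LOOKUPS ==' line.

Trace:
  add 155.205.32.144/28 -> H0 at depth 28
  add 250.0.0.0/8 -> H4 at depth 8
  add 250.128.0.0/9 -> H3 at depth 9
  lookup 250.0.0.6: bits 11111010 walk d0:-→d1:-→d2:-→d3:-→d4:-→d5:-→d6:-→d7:-→d8:H4 -> H4
  add 0.0.0.0/0 -> H2 at depth 0
  lookup 155.205.32.145: bits 1001101111001101001000001001 walk d0:H2→d1:-→d2:-→d3:-→d4:-→d5:-→d6:-→d7:-→d8:-→d9:-→d10:-→d11:-→d12:-→d13:-→d14:-→d15:-→d16:-→d17:-→d18:-→d19:-→d20:-→d21:-→d22:-→d23:-→d24:-→d25:-→d26:-→d27:-→d28:H0 -> H0
  lookup 250.9.88.70: bits 11111010 walk d0:H2→d1:-→d2:-→d3:-→d4:-→d5:-→d6:-→d7:-→d8:H4 -> H4
  lookup 250.0.0.42: bits 11111010 walk d0:H2→d1:-→d2:-→d3:-→d4:-→d5:-→d6:-→d7:-→d8:H4 -> H4
  add 155.205.32.0/24 -> H1 at depth 24
  add 155.205.32.0/20 -> H0 at depth 20
  add 155.192.0.0/12 -> H1 at depth 12
  add 248.0.0.0/5 -> H1 at depth 5
  add 240.0.0.0/4 -> H4 at depth 4
  lookup 155.193.232.74: bits 100110111100 walk d0:H2→d1:-→d2:-→d3:-→d4:-→d5:-→d6:-→d7:-→d8:-→d9:-→d10:-→d11:-→d12:H1 -> H1
  add 250.190.0.0/16 -> H2 at depth 16
  - 250.0.0.0/8 clear@8
  add 250.190.128.0/22 -> H3 at depth 22
  lookup 250.128.0.0: bits 1111101010 walk d0:H2→d1:-→d2:-→d3:-→d4:H4→d5:H1→d6:-→d7:-→d8:-→d9:H3→d10:- -> H3
  add 155.205.0.0/16 -> H0 at depth 16
  - 155.205.32.0/20 clear@20
  add 155.205.32.0/20 -> H1 at depth 20
  - 155.205.0.0/16 clear@16
  add 250.176.0.0/12 -> H0 at depth 12
  - 250.190.128.0/22 clear@22
  add 250.190.131.0/24 -> H3 at depth 24
  add 250.190.131.0/24 -> H1 at depth 24
  - 250.190.131.0/24 clear@24
  lookup 155.205.32.8: bits 100110111100110100100000 walk d0:H2→d1:-→d2:-→d3:-→d4:-→d5:-→d6:-→d7:-→d8:-→d9:-→d10:-→d11:-→d12:H1→d13:-→d14:-→d15:-→d16:-→d17:-→d18:-→d19:-→d20:H1→d21:-→d22:-→d23:-→d24:H1 -> H1
  lookup 82.83.48.123: bits ε walk d0:H2 -> H2
  lookup 250.128.0.0: bits 1111101010 walk d0:H2→d1:-→d2:-→d3:-→d4:H4→d5:H1→d6:-→d7:-→d8:-→d9:H3→d10:- -> H3
  lookup 155.205.32.144: bits 1001101111001101001000001001 walk d0:H2→d1:-→d2:-→d3:-→d4:-→d5:-→d6:-→d7:-→d8:-→d9:-→d10:-→d11:-→d12:H1→d13:-→d14:-→d15:-→d16:-→d17:-→d18:-→d19:-→d20:H1→d21:-→d22:-→d23:-→d24:H1→d25:-→d26:-→d27:-→d28:H0 -> H0
  - 250.176.0.0/12 clear@12
  lookup 155.205.32.97: bits 100110111100110100100000 walk d0:H2→d1:-→d2:-→d3:-→d4:-→d5:-→d6:-→d7:-→d8:-→d9:-→d10:-→d11:-→d12:H1→d13:-→d14:-→d15:-→d16:-→d17:-→d18:-→d19:-→d20:H1→d21:-→d22:-→d23:-→d24:H1 -> H1
  lookup 250.190.21.169: bits 1111101010111110 walk d0:H2→d1:-→d2:-→d3:-→d4:H4→d5:H1→d6:-→d7:-→d8:-→d9:H3→d10:-→d11:-→d12:-→d13:-→d14:-→d15:-→d16:H2 -> H2
  add 250.190.128.0/22 -> H4 at depth 22
  lookup 250.128.3.173: bits 1111101010 walk d0:H2→d1:-→d2:-→d3:-→d4:H4→d5:H1→d6:-→d7:-→d8:-→d9:H3→d10:- -> H3
  add 250.190.0.0/16 -> H3 at depth 16
  lookup 250.190.128.1: bits 1111101010111110100000 walk d0:H2→d1:-→d2:-→d3:-→d4:H4→d5:H1→d6:-→d7:-→d8:-→d9:H3→d10:-→d11:-→d12:-→d13:-→d14:-→d15:-→d16:H3→d17:-→d18:-→d19:-→d20:-→d21:-→d22:H4 -> H4
  lookup 155.205.32.144: bits 1001101111001101001000001001 walk d0:H2→d1:-→d2:-→d3:-→d4:-→d5:-→d6:-→d7:-→d8:-→d9:-→d10:-→d11:-→d12:H1→d13:-→d14:-→d15:-→d16:-→d17:-→d18:-→d19:-→d20:H1→d21:-→d22:-→d23:-→d24:H1→d25:-→d26:-→d27:-→d28:H0 -> H0
  lookup 248.0.0.0: bits 111110 walk d0:H2→d1:-→d2:-→d3:-→d4:H4→d5:H1→d6:- -> H1

== LOOKUPS ==
["H4","H0","H4","H4","H1","H3","H1","H2","H3","H0","H1","H2","H3","H4","H0","H1"]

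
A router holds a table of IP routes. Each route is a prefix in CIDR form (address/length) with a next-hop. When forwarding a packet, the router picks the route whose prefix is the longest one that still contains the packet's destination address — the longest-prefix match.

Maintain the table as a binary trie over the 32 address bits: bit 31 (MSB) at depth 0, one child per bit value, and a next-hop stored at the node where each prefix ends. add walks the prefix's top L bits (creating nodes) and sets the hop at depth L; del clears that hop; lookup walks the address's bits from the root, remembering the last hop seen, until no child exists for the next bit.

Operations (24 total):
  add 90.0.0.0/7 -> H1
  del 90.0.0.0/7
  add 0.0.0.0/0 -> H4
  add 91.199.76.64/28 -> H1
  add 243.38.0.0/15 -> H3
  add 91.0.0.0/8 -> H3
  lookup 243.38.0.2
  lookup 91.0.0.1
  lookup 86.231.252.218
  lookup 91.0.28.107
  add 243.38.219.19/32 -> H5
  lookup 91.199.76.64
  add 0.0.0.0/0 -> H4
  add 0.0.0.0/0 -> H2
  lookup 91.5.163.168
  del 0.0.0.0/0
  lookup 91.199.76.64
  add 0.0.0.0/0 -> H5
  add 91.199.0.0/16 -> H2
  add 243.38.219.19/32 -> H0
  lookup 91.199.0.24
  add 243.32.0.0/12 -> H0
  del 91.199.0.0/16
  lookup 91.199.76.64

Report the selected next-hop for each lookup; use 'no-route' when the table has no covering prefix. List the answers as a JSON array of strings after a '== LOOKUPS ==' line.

Trace:
  + 90.0.0.0/7 (H1) depth=7
  del 90.0.0.0/7 (clear depth 7)
  + 0.0.0.0/0 (H4) depth=0
  + 91.199.76.64/28 (H1) depth=28
  + 243.38.0.0/15 (H3) depth=15
  + 91.0.0.0/8 (H3) depth=8
  lookup 243.38.0.2: bits 111100110010011 walk d0:H4→d1:-→d2:-→d3:-→d4:-→d5:-→d6:-→d7:-→d8:-→d9:-→d10:-→d11:-→d12:-→d13:-→d14:-→d15:H3 -> H3
  lookup 91.0.0.1: bits 01011011 walk d0:H4→d1:-→d2:-→d3:-→d4:-→d5:-→d6:-→d7:-→d8:H3 -> H3
  lookup 86.231.252.218: bits 0101 walk d0:H4→d1:-→d2:-→d3:-→d4:- -> H4
  lookup 91.0.28.107: bits 01011011 walk d0:H4→d1:-→d2:-→d3:-→d4:-→d5:-→d6:-→d7:-→d8:H3 -> H3
  + 243.38.219.19/32 (H5) depth=32
  lookup 91.199.76.64: bits 0101101111000111010011000100 walk d0:H4→d1:-→d2:-→d3:-→d4:-→d5:-→d6:-→d7:-→d8:H3→d9:-→d10:-→d11:-→d12:-→d13:-→d14:-→d15:-→d16:-→d17:-→d18:-→d19:-→d20:-→d21:-→d22:-→d23:-→d24:-→d25:-→d26:-→d27:-→d28:H1 -> H1
  + 0.0.0.0/0 (H4) depth=0
  + 0.0.0.0/0 (H2) depth=0
  lookup 91.5.163.168: bits 01011011 walk d0:H2→d1:-→d2:-→d3:-→d4:-→d5:-→d6:-→d7:-→d8:H3 -> H3
  del 0.0.0.0/0 (clear depth 0)
  lookup 91.199.76.64: bits 0101101111000111010011000100 walk d0:-→d1:-→d2:-→d3:-→d4:-→d5:-→d6:-→d7:-→d8:H3→d9:-→d10:-→d11:-→d12:-→d13:-→d14:-→d15:-→d16:-→d17:-→d18:-→d19:-→d20:-→d21:-→d22:-→d23:-→d24:-→d25:-→d26:-→d27:-→d28:H1 -> H1
  + 0.0.0.0/0 (H5) depth=0
  + 91.199.0.0/16 (H2) depth=16
  + 243.38.219.19/32 (H0) depth=32
  lookup 91.199.0.24: bits 01011011110001110 walk d0:H5→d1:-→d2:-→d3:-→d4:-→d5:-→d6:-→d7:-→d8:H3→d9:-→d10:-→d11:-→d12:-→d13:-→d14:-→d15:-→d16:H2→d17:- -> H2
  + 243.32.0.0/12 (H0) depth=12
  del 91.199.0.0/16 (clear depth 16)
  lookup 91.199.76.64: bits 0101101111000111010011000100 walk d0:H5→d1:-→d2:-→d3:-→d4:-→d5:-→d6:-→d7:-→d8:H3→d9:-→d10:-→d11:-→d12:-→d13:-→d14:-→d15:-→d16:-→d17:-→d18:-→d19:-→d20:-→d21:-→d22:-→d23:-→d24:-→d25:-→d26:-→d27:-→d28:H1 -> H1

== LOOKUPS ==
["H3","H3","H4","H3","H1","H3","H1","H2","H1"]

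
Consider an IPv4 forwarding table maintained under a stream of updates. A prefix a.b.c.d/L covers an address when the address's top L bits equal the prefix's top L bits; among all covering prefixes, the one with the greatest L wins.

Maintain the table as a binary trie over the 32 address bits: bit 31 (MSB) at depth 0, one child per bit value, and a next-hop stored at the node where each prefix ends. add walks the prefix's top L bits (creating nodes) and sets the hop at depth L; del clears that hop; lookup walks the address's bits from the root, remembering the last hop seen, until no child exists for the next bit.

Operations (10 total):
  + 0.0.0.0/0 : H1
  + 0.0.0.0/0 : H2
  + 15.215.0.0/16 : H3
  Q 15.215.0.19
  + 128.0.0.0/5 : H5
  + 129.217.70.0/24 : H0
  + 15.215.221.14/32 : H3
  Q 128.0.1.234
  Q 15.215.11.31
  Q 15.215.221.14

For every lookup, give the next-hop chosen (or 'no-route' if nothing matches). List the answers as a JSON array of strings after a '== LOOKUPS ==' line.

Process each operation:
  + 0.0.0.0/0 (H1) depth=0
  + 0.0.0.0/0 (H2) depth=0
  + 15.215.0.0/16 (H3) depth=16
  ? 15.215.0.19  path d0:H2→d1:-→d2:-→d3:-→d4:-→d5:-→d6:-→d7:-→d8:-→d9:-→d10:-→d11:-→d12:-→d13:-→d14:-→d15:-→d16:H3  best=H3
  + 128.0.0.0/5 (H5) depth=5
  + 129.217.70.0/24 (H0) depth=24
  + 15.215.221.14/32 (H3) depth=32
  ? 128.0.1.234  path d0:H2→d1:-→d2:-→d3:-→d4:-→d5:H5→d6:-→d7:-  best=H5
  ? 15.215.11.31  path d0:H2→d1:-→d2:-→d3:-→d4:-→d5:-→d6:-→d7:-→d8:-→d9:-→d10:-→d11:-→d12:-→d13:-→d14:-→d15:-→d16:H3  best=H3
  ? 15.215.221.14  path d0:H2→d1:-→d2:-→d3:-→d4:-→d5:-→d6:-→d7:-→d8:-→d9:-→d10:-→d11:-→d12:-→d13:-→d14:-→d15:-→d16:H3→d17:-→d18:-→d19:-→d20:-→d21:-→d22:-→d23:-→d24:-→d25:-→d26:-→d27:-→d28:-→d29:-→d30:-→d31:-→d32:H3  best=H3

== LOOKUPS ==
["H3","H5","H3","H3"]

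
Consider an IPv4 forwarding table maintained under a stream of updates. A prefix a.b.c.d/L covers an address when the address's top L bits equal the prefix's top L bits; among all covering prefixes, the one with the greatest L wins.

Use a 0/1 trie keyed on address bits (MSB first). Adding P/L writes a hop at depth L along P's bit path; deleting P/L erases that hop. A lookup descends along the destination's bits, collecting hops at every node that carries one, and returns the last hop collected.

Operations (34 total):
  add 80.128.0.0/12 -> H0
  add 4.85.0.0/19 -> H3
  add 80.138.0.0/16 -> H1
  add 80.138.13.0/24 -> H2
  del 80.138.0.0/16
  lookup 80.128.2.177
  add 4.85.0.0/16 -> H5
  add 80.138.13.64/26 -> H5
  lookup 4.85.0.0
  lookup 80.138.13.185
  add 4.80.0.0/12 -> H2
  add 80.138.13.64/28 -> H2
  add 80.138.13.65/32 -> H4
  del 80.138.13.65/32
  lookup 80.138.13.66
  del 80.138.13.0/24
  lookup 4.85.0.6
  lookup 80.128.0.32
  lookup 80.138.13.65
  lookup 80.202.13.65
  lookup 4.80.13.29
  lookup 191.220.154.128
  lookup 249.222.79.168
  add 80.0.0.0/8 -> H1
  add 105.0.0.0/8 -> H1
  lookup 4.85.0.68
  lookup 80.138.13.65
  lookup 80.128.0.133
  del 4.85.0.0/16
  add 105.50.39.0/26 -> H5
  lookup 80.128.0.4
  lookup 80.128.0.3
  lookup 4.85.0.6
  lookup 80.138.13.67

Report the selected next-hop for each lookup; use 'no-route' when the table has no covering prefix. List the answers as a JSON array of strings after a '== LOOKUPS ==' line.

Trace:
  add 80.128.0.0/12 -> H0 at depth 12
  add 4.85.0.0/19 -> H3 at depth 19
  add 80.138.0.0/16 -> H1 at depth 16
  add 80.138.13.0/24 -> H2 at depth 24
  - 80.138.0.0/16 clear@16
  ? 80.128.2.177  path d0:-→d1:-→d2:-→d3:-→d4:-→d5:-→d6:-→d7:-→d8:-→d9:-→d10:-→d11:-→d12:H0  best=H0
  add 4.85.0.0/16 -> H5 at depth 16
  add 80.138.13.64/26 -> H5 at depth 26
  ? 4.85.0.0  path d0:-→d1:-→d2:-→d3:-→d4:-→d5:-→d6:-→d7:-→d8:-→d9:-→d10:-→d11:-→d12:-→d13:-→d14:-→d15:-→d16:H5→d17:-→d18:-→d19:H3  best=H3
  ? 80.138.13.185  path d0:-→d1:-→d2:-→d3:-→d4:-→d5:-→d6:-→d7:-→d8:-→d9:-→d10:-→d11:-→d12:H0→d13:-→d14:-→d15:-→d16:-→d17:-→d18:-→d19:-→d20:-→d21:-→d22:-→d23:-→d24:H2  best=H2
  add 4.80.0.0/12 -> H2 at depth 12
  add 80.138.13.64/28 -> H2 at depth 28
  add 80.138.13.65/32 -> H4 at depth 32
  - 80.138.13.65/32 clear@32
  ? 80.138.13.66  path d0:-→d1:-→d2:-→d3:-→d4:-→d5:-→d6:-→d7:-→d8:-→d9:-→d10:-→d11:-→d12:H0→d13:-→d14:-→d15:-→d16:-→d17:-→d18:-→d19:-→d20:-→d21:-→d22:-→d23:-→d24:H2→d25:-→d26:H5→d27:-→d28:H2→d29:-→d30:-  best=H2
  - 80.138.13.0/24 clear@24
  ? 4.85.0.6  path d0:-→d1:-→d2:-→d3:-→d4:-→d5:-→d6:-→d7:-→d8:-→d9:-→d10:-→d11:-→d12:H2→d13:-→d14:-→d15:-→d16:H5→d17:-→d18:-→d19:H3  best=H3
  ? 80.128.0.32  path d0:-→d1:-→d2:-→d3:-→d4:-→d5:-→d6:-→d7:-→d8:-→d9:-→d10:-→d11:-→d12:H0  best=H0
  ? 80.138.13.65  path d0:-→d1:-→d2:-→d3:-→d4:-→d5:-→d6:-→d7:-→d8:-→d9:-→d10:-→d11:-→d12:H0→d13:-→d14:-→d15:-→d16:-→d17:-→d18:-→d19:-→d20:-→d21:-→d22:-→d23:-→d24:-→d25:-→d26:H5→d27:-→d28:H2→d29:-→d30:-→d31:-→d32:-  best=H2
  ? 80.202.13.65  path d0:-→d1:-→d2:-→d3:-→d4:-→d5:-→d6:-→d7:-→d8:-→d9:-  best=no-route
  ? 4.80.13.29  path d0:-→d1:-→d2:-→d3:-→d4:-→d5:-→d6:-→d7:-→d8:-→d9:-→d10:-→d11:-→d12:H2→d13:-  best=H2
  ? 191.220.154.128  path d0:-  best=no-route
  ? 249.222.79.168  path d0:-  best=no-route
  add 80.0.0.0/8 -> H1 at depth 8
  add 105.0.0.0/8 -> H1 at depth 8
  ? 4.85.0.68  path d0:-→d1:-→d2:-→d3:-→d4:-→d5:-→d6:-→d7:-→d8:-→d9:-→d10:-→d11:-→d12:H2→d13:-→d14:-→d15:-→d16:H5→d17:-→d18:-→d19:H3  best=H3
  ? 80.138.13.65  path d0:-→d1:-→d2:-→d3:-→d4:-→d5:-→d6:-→d7:-→d8:H1→d9:-→d10:-→d11:-→d12:H0→d13:-→d14:-→d15:-→d16:-→d17:-→d18:-→d19:-→d20:-→d21:-→d22:-→d23:-→d24:-→d25:-→d26:H5→d27:-→d28:H2→d29:-→d30:-→d31:-→d32:-  best=H2
  ? 80.128.0.133  path d0:-→d1:-→d2:-→d3:-→d4:-→d5:-→d6:-→d7:-→d8:H1→d9:-→d10:-→d11:-→d12:H0  best=H0
  - 4.85.0.0/16 clear@16
  add 105.50.39.0/26 -> H5 at depth 26
  ? 80.128.0.4  path d0:-→d1:-→d2:-→d3:-→d4:-→d5:-→d6:-→d7:-→d8:H1→d9:-→d10:-→d11:-→d12:H0  best=H0
  ? 80.128.0.3  path d0:-→d1:-→d2:-→d3:-→d4:-→d5:-→d6:-→d7:-→d8:H1→d9:-→d10:-→d11:-→d12:H0  best=H0
  ? 4.85.0.6  path d0:-→d1:-→d2:-→d3:-→d4:-→d5:-→d6:-→d7:-→d8:-→d9:-→d10:-→d11:-→d12:H2→d13:-→d14:-→d15:-→d16:-→d17:-→d18:-→d19:H3  best=H3
  ? 80.138.13.67  path d0:-→d1:-→d2:-→d3:-→d4:-→d5:-→d6:-→d7:-→d8:H1→d9:-→d10:-→d11:-→d12:H0→d13:-→d14:-→d15:-→d16:-→d17:-→d18:-→d19:-→d20:-→d21:-→d22:-→d23:-→d24:-→d25:-→d26:H5→d27:-→d28:H2→d29:-→d30:-  best=H2

== LOOKUPS ==
["H0","H3","H2","H2","H3","H0","H2","no-route","H2","no-route","no-route","H3","H2","H0","H0","H0","H3","H2"]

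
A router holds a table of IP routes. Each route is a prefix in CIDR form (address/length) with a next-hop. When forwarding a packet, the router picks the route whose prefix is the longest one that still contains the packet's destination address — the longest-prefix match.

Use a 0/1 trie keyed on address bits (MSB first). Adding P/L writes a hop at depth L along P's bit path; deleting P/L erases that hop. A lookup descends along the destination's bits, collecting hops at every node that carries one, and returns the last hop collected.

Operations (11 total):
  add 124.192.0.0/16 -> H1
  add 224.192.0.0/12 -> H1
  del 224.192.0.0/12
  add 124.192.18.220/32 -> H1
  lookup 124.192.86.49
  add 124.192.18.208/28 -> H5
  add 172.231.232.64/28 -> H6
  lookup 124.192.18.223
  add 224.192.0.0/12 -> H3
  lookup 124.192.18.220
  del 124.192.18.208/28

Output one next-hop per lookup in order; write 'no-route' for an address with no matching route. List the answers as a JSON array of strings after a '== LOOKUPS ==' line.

Process each operation:
  + 124.192.0.0/16 (H1) depth=16
  + 224.192.0.0/12 (H1) depth=12
  del 224.192.0.0/12 (clear depth 12)
  + 124.192.18.220/32 (H1) depth=32
  Q 124.192.86.49: descend 01111100110000000 ; hops seen [H1] ; pick H1
  + 124.192.18.208/28 (H5) depth=28
  + 172.231.232.64/28 (H6) depth=28
  Q 124.192.18.223: descend 011111001100000000010010110111 ; hops seen [H1,H5] ; pick H5
  + 224.192.0.0/12 (H3) depth=12
  Q 124.192.18.220: descend 01111100110000000001001011011100 ; hops seen [H1,H5,H1] ; pick H1
  del 124.192.18.208/28 (clear depth 28)

== LOOKUPS ==
["H1","H5","H1"]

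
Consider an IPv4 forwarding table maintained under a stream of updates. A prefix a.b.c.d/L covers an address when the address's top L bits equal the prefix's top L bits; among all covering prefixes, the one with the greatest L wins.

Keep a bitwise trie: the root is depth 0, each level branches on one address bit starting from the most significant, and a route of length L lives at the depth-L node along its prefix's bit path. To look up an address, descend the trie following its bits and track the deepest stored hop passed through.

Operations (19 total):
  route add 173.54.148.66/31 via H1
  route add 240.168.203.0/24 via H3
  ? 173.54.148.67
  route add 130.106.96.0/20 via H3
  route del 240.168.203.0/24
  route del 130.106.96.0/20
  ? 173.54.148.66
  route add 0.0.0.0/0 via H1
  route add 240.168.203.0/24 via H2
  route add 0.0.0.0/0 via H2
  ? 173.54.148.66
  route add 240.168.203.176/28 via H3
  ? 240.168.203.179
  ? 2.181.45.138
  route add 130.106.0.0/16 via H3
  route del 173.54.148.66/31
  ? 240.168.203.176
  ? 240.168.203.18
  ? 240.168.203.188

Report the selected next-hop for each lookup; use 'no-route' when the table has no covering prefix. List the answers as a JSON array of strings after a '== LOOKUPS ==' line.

Process each operation:
  + 173.54.148.66/31 (H1) depth=31
  + 240.168.203.0/24 (H3) depth=24
  lookup 173.54.148.67: bits 1010110100110110100101000100001 walk d0:-→d1:-→d2:-→d3:-→d4:-→d5:-→d6:-→d7:-→d8:-→d9:-→d10:-→d11:-→d12:-→d13:-→d14:-→d15:-→d16:-→d17:-→d18:-→d19:-→d20:-→d21:-→d22:-→d23:-→d24:-→d25:-→d26:-→d27:-→d28:-→d29:-→d30:-→d31:H1 -> H1
  + 130.106.96.0/20 (H3) depth=20
  del 240.168.203.0/24 (clear depth 24)
  del 130.106.96.0/20 (clear depth 20)
  lookup 173.54.148.66: bits 1010110100110110100101000100001 walk d0:-→d1:-→d2:-→d3:-→d4:-→d5:-→d6:-→d7:-→d8:-→d9:-→d10:-→d11:-→d12:-→d13:-→d14:-→d15:-→d16:-→d17:-→d18:-→d19:-→d20:-→d21:-→d22:-→d23:-→d24:-→d25:-→d26:-→d27:-→d28:-→d29:-→d30:-→d31:H1 -> H1
  + 0.0.0.0/0 (H1) depth=0
  + 240.168.203.0/24 (H2) depth=24
  + 0.0.0.0/0 (H2) depth=0
  lookup 173.54.148.66: bits 1010110100110110100101000100001 walk d0:H2→d1:-→d2:-→d3:-→d4:-→d5:-→d6:-→d7:-→d8:-→d9:-→d10:-→d11:-→d12:-→d13:-→d14:-→d15:-→d16:-→d17:-→d18:-→d19:-→d20:-→d21:-→d22:-→d23:-→d24:-→d25:-→d26:-→d27:-→d28:-→d29:-→d30:-→d31:H1 -> H1
  + 240.168.203.176/28 (H3) depth=28
  lookup 240.168.203.179: bits 1111000010101000110010111011 walk d0:H2→d1:-→d2:-→d3:-→d4:-→d5:-→d6:-→d7:-→d8:-→d9:-→d10:-→d11:-→d12:-→d13:-→d14:-→d15:-→d16:-→d17:-→d18:-→d19:-→d20:-→d21:-→d22:-→d23:-→d24:H2→d25:-→d26:-→d27:-→d28:H3 -> H3
  lookup 2.181.45.138: bits ε walk d0:H2 -> H2
  + 130.106.0.0/16 (H3) depth=16
  del 173.54.148.66/31 (clear depth 31)
  lookup 240.168.203.176: bits 1111000010101000110010111011 walk d0:H2→d1:-→d2:-→d3:-→d4:-→d5:-→d6:-→d7:-→d8:-→d9:-→d10:-→d11:-→d12:-→d13:-→d14:-→d15:-→d16:-→d17:-→d18:-→d19:-→d20:-→d21:-→d22:-→d23:-→d24:H2→d25:-→d26:-→d27:-→d28:H3 -> H3
  lookup 240.168.203.18: bits 111100001010100011001011 walk d0:H2→d1:-→d2:-→d3:-→d4:-→d5:-→d6:-→d7:-→d8:-→d9:-→d10:-→d11:-→d12:-→d13:-→d14:-→d15:-→d16:-→d17:-→d18:-→d19:-→d20:-→d21:-→d22:-→d23:-→d24:H2 -> H2
  lookup 240.168.203.188: bits 1111000010101000110010111011 walk d0:H2→d1:-→d2:-→d3:-→d4:-→d5:-→d6:-→d7:-→d8:-→d9:-→d10:-→d11:-→d12:-→d13:-→d14:-→d15:-→d16:-→d17:-→d18:-→d19:-→d20:-→d21:-→d22:-→d23:-→d24:H2→d25:-→d26:-→d27:-→d28:H3 -> H3

== LOOKUPS ==
["H1","H1","H1","H3","H2","H3","H2","H3"]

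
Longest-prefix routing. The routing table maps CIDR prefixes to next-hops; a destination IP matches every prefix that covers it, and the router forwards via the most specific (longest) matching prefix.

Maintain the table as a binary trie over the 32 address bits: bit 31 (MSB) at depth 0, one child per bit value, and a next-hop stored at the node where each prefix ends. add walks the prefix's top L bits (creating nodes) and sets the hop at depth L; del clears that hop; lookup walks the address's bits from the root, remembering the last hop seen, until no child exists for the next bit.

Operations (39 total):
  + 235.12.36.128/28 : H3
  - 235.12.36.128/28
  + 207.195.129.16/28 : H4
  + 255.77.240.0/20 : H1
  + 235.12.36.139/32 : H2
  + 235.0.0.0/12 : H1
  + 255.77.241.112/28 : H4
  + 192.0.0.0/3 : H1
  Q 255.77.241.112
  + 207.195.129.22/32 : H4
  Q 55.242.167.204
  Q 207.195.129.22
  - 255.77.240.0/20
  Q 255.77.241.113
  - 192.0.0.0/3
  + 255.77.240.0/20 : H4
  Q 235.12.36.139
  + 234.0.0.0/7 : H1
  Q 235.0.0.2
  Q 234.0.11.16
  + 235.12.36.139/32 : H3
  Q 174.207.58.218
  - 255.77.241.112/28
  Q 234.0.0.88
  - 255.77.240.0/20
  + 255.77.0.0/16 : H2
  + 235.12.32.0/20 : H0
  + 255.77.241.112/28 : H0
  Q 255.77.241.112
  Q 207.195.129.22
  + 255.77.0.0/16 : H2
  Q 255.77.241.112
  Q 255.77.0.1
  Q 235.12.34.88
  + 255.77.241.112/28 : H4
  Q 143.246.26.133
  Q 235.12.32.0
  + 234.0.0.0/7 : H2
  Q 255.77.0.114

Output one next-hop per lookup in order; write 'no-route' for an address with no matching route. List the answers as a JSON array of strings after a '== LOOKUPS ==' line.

Trace:
  + 235.12.36.128/28 (H3) depth=28
  - 235.12.36.128/28 clear@28
  + 207.195.129.16/28 (H4) depth=28
  + 255.77.240.0/20 (H1) depth=20
  + 235.12.36.139/32 (H2) depth=32
  + 235.0.0.0/12 (H1) depth=12
  + 255.77.241.112/28 (H4) depth=28
  + 192.0.0.0/3 (H1) depth=3
  Q 255.77.241.112: descend 1111111101001101111100010111 ; hops seen [H1,H4] ; pick H4
  + 207.195.129.22/32 (H4) depth=32
  Q 55.242.167.204: descend ε ; hops seen [∅] ; pick no-route
  Q 207.195.129.22: descend 11001111110000111000000100010110 ; hops seen [H1,H4,H4] ; pick H4
  - 255.77.240.0/20 clear@20
  Q 255.77.241.113: descend 1111111101001101111100010111 ; hops seen [H4] ; pick H4
  - 192.0.0.0/3 clear@3
  + 255.77.240.0/20 (H4) depth=20
  Q 235.12.36.139: descend 11101011000011000010010010001011 ; hops seen [H1,H2] ; pick H2
  + 234.0.0.0/7 (H1) depth=7
  Q 235.0.0.2: descend 111010110000 ; hops seen [H1,H1] ; pick H1
  Q 234.0.11.16: descend 1110101 ; hops seen [H1] ; pick H1
  + 235.12.36.139/32 (H3) depth=32
  Q 174.207.58.218: descend 1 ; hops seen [∅] ; pick no-route
  - 255.77.241.112/28 clear@28
  Q 234.0.0.88: descend 1110101 ; hops seen [H1] ; pick H1
  - 255.77.240.0/20 clear@20
  + 255.77.0.0/16 (H2) depth=16
  + 235.12.32.0/20 (H0) depth=20
  + 255.77.241.112/28 (H0) depth=28
  Q 255.77.241.112: descend 1111111101001101111100010111 ; hops seen [H2,H0] ; pick H0
  Q 207.195.129.22: descend 11001111110000111000000100010110 ; hops seen [H4,H4] ; pick H4
  + 255.77.0.0/16 (H2) depth=16
  Q 255.77.241.112: descend 1111111101001101111100010111 ; hops seen [H2,H0] ; pick H0
  Q 255.77.0.1: descend 1111111101001101 ; hops seen [H2] ; pick H2
  Q 235.12.34.88: descend 111010110000110000100 ; hops seen [H1,H1,H0] ; pick H0
  + 255.77.241.112/28 (H4) depth=28
  Q 143.246.26.133: descend 1 ; hops seen [∅] ; pick no-route
  Q 235.12.32.0: descend 111010110000110000100 ; hops seen [H1,H1,H0] ; pick H0
  + 234.0.0.0/7 (H2) depth=7
  Q 255.77.0.114: descend 1111111101001101 ; hops seen [H2] ; pick H2

== LOOKUPS ==
["H4","no-route","H4","H4","H2","H1","H1","no-route","H1","H0","H4","H0","H2","H0","no-route","H0","H2"]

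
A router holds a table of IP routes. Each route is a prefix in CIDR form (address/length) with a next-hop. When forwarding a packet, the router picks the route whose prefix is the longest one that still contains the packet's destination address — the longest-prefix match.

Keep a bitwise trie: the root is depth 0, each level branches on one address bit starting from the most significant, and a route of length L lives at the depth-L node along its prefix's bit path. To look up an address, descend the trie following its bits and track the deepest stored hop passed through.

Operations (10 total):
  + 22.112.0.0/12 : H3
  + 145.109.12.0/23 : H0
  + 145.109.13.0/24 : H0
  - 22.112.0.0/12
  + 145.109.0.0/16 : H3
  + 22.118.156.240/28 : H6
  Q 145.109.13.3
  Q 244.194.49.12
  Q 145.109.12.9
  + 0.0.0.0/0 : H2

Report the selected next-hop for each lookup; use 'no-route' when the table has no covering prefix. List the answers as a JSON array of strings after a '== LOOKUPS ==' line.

Apply in order:
  add 22.112.0.0/12 -> H3 at depth 12
  add 145.109.12.0/23 -> H0 at depth 23
  add 145.109.13.0/24 -> H0 at depth 24
  del 22.112.0.0/12 (clear depth 12)
  add 145.109.0.0/16 -> H3 at depth 16
  add 22.118.156.240/28 -> H6 at depth 28
  ? 145.109.13.3  path d0:-→d1:-→d2:-→d3:-→d4:-→d5:-→d6:-→d7:-→d8:-→d9:-→d10:-→d11:-→d12:-→d13:-→d14:-→d15:-→d16:H3→d17:-→d18:-→d19:-→d20:-→d21:-→d22:-→d23:H0→d24:H0  best=H0
  ? 244.194.49.12  path d0:-→d1:-  best=no-route
  ? 145.109.12.9  path d0:-→d1:-→d2:-→d3:-→d4:-→d5:-→d6:-→d7:-→d8:-→d9:-→d10:-→d11:-→d12:-→d13:-→d14:-→d15:-→d16:H3→d17:-→d18:-→d19:-→d20:-→d21:-→d22:-→d23:H0  best=H0
  add 0.0.0.0/0 -> H2 at depth 0

== LOOKUPS ==
["H0","no-route","H0"]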